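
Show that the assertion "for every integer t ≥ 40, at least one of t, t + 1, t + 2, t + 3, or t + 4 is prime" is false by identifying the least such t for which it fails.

t = 40: 41 is prime.
t = 41: 41 is prime.
t = 42: 43 is prime.
t = 43: 43 is prime.
t = 44: 47 is prime.
t = 45: 47 is prime.
t = 46: 47 is prime.
t = 47: 47 is prime.
t = 48: 48 = 2 × 24; 49 = 7 × 7; 50 = 2 × 25; 51 = 3 × 17; 52 = 2 × 26 — all composite.

t = 48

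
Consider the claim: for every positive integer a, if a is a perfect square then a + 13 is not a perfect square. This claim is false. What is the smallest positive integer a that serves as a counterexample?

We need the least positive integer a for which a is a perfect square but a + 13 is a perfect square.
The first 5 eligible values, up to a = 25, all satisfy the conclusion.
a = 36: 36 = 6² and 36 + 13 = 49 = 7².

a = 36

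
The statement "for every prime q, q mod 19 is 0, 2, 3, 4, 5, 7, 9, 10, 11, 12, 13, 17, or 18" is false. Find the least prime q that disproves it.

A counterexample is any prime q such that the claim fails; we check each in order.
For q = 2, 3, 5, 7, …, 41, 43, 47 the conclusion holds.
q = 53: 53 mod 19 = 15 — not in {0, 2, 3, 4, 5, 7, 9, 10, 11, 12, 13, 17, 18}.
So q = 53 is the smallest counterexample.

q = 53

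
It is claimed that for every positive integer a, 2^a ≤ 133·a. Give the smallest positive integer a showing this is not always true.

a = 11

A counterexample is any positive integer a such that 2^a > 133·a; we check each in order.
For a = 1, 2, 3, 4, 5, 6, 7, 8, 9, 10 the conclusion holds.
a = 11: 2^a = 2048 and 133·a = 1463, so 2048 > 1463.
So a = 11 is the smallest counterexample.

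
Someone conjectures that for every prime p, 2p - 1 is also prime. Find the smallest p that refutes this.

We need the least prime p for which 2p - 1 is not prime.
For p = 2, 3 the conclusion holds.
p = 5: 2p - 1 = 9 = 3 × 3, not prime.

p = 5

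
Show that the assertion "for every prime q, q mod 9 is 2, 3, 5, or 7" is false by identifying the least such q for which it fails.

q = 13

Check each prime q in order until the claim fails.
For q = 2, 3, 5, 7, 11 the conclusion holds.
q = 13: 13 mod 9 = 4 — not in {2, 3, 5, 7}.
Hence q = 13 is a counterexample.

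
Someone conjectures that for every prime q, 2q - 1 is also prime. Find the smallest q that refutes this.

A counterexample is any prime q such that 2q - 1 is not prime; we check each in order.
q = 2: 2q - 1 = 3, prime.
q = 3: 2q - 1 = 5, prime.
q = 5: 2q - 1 = 9 = 3 × 3, not prime.

q = 5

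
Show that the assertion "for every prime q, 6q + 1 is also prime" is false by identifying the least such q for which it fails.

A counterexample is any prime q such that 6q + 1 is not prime; we check each in order.
For q = 2, 3, 5, 7, 11, 13, 17 the conclusion holds.
q = 19: 6q + 1 = 115 = 5 × 23, not prime.

q = 19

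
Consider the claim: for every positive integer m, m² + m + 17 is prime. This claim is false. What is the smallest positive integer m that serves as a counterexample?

m = 16

For m = 1, 2, 3, 4, …, 13, 14, 15 the conclusion holds.
m = 16: m² + m + 17 = 289 = 17 × 17, composite.
Hence m = 16 is a counterexample.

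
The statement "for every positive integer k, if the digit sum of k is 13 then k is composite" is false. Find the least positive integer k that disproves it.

Check each positive integer k in order until the digit sum of k is 13 but k is prime.
k = 49: digit sum 13; 49 is composite.
k = 58: digit sum 13; 58 is composite.
k = 67: digit sum 13; 67 is prime, not composite.
Hence k = 67 is a counterexample.

k = 67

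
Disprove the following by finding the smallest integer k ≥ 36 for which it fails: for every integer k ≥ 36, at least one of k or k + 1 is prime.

Check each integer k ≥ 36 in order until k, k + 1 are both composite.
For k = 36, 37 the conclusion holds.
k = 38: 38 = 2 × 19; 39 = 3 × 13 — both composite.
Hence k = 38 is a counterexample.

k = 38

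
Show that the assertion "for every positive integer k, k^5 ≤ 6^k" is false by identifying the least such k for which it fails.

Check each positive integer k in order until k^5 > 6^k.
For k = 1, 2 the conclusion holds.
k = 3: k^5 = 243 and 6^k = 216, so 243 > 216.

k = 3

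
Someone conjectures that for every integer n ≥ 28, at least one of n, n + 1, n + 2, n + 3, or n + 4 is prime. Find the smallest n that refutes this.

n = 32

Check each integer n ≥ 28 in order until n, n + 1, n + 2, n + 3, n + 4 are all composite.
n = 28: 29 is prime.
n = 29: 29 is prime.
n = 30: 31 is prime.
n = 31: 31 is prime.
n = 32: 32 = 2 × 16; 33 = 3 × 11; 34 = 2 × 17; 35 = 5 × 7; 36 = 2 × 18 — all composite.
Thus n = 32 disproves the claim, and no smaller n works.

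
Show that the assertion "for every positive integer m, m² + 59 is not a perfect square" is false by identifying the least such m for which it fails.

A counterexample is any positive integer m such that m² + 59 is a perfect square; we check each in order.
For m = 1, 2, 3, 4, …, 26, 27, 28 the conclusion holds.
m = 29: 29² + 59 = 900 = 30², a perfect square.

m = 29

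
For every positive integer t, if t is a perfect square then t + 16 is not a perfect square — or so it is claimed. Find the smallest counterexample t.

t = 9

Check each positive integer t in order until t is a perfect square but t + 16 is a perfect square.
For t = 1, 4 the conclusion holds.
t = 9: 9 = 3² and 9 + 16 = 25 = 5².
So t = 9 is the smallest counterexample.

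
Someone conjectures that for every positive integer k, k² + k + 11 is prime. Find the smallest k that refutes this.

For k = 1, 2, 3, 4, 5, 6, 7, 8, 9 the conclusion holds.
k = 10: k² + k + 11 = 121 = 11 × 11, composite.
So k = 10 is the smallest counterexample.

k = 10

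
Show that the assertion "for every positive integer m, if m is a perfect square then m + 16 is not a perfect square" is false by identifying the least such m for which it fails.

m = 9

A counterexample is any positive integer m such that m is a perfect square but m + 16 is a perfect square; we check each in order.
For m = 1, 4 the conclusion holds.
m = 9: 9 = 3² and 9 + 16 = 25 = 5².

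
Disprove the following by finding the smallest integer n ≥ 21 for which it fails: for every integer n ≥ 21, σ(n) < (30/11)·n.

n = 60

We need the least integer n ≥ 21 for which the claim fails.
For n = 21, 22, 23, 24, …, 57, 58, 59 the conclusion holds.
n = 60: σ(60) = 168; 168 ≥ 1800/11.
Thus n = 60 disproves the claim, and no smaller n works.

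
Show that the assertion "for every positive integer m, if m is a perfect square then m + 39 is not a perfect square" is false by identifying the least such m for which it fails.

m = 25

A counterexample is any positive integer m such that m is a perfect square but m + 39 is a perfect square; we check each in order.
The first 4 eligible values, up to m = 16, all satisfy the conclusion.
m = 25: 25 = 5² and 25 + 39 = 64 = 8².
Hence m = 25 is a counterexample.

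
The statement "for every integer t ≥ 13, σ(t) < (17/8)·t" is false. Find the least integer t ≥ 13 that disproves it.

t = 18

We need the least integer t ≥ 13 for which the claim fails.
t = 13: σ(13) = 14; 14 < 221/8.
t = 14: σ(14) = 24; 24 < 119/4.
t = 15: σ(15) = 24; 24 < 255/8.
t = 16: σ(16) = 31; 31 < 34.
t = 17: σ(17) = 18; 18 < 289/8.
t = 18: σ(18) = 39; 39 ≥ 153/4.
Hence t = 18 is a counterexample.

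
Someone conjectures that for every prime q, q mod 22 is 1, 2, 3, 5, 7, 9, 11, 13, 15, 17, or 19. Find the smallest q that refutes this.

q = 43

We need the least prime q for which the claim fails.
For q = 2, 3, 5, 7, …, 31, 37, 41 the conclusion holds.
q = 43: 43 mod 22 = 21 — not in {1, 2, 3, 5, 7, 9, 11, 13, 15, 17, 19}.
So q = 43 is the smallest counterexample.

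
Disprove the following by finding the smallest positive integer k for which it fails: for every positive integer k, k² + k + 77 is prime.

k = 1: k² + k + 77 = 79, prime.
k = 2: k² + k + 77 = 83, prime.
k = 3: k² + k + 77 = 89, prime.
k = 4: k² + k + 77 = 97, prime.
k = 5: k² + k + 77 = 107, prime.
k = 6: k² + k + 77 = 119 = 7 × 17, composite.

k = 6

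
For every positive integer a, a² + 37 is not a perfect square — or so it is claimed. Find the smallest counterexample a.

a = 18

A counterexample is any positive integer a such that a² + 37 is a perfect square; we check each in order.
For a = 1, 2, 3, 4, …, 15, 16, 17 the conclusion holds.
a = 18: 18² + 37 = 361 = 19², a perfect square.
So a = 18 is the smallest counterexample.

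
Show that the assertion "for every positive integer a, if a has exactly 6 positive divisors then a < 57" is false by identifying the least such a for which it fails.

a = 63

We need the least positive integer a for which a has exactly 6 positive divisors but the claim fails.
For a = 12, 18, 20, 28, 32, 44, 45, 50, 52 the conclusion holds.
a = 63: τ(63) = 6; 63 ≥ 57.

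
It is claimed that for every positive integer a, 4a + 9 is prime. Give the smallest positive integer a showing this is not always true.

a = 3

a = 1: 4a + 9 = 13, prime.
a = 2: 4a + 9 = 17, prime.
a = 3: 4a + 9 = 21 = 3 × 7, composite.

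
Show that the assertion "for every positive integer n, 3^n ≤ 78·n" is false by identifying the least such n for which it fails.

A counterexample is any positive integer n such that 3^n > 78·n; we check each in order.
The first 5 eligible values, up to n = 5, all satisfy the conclusion.
n = 6: 3^n = 729 and 78·n = 468, so 729 > 468.

n = 6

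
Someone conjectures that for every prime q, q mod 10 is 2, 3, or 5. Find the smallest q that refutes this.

q = 7

q = 2: 2 mod 10 = 2.
q = 3: 3 mod 10 = 3.
q = 5: 5 mod 10 = 5.
q = 7: 7 mod 10 = 7 — not in {2, 3, 5}.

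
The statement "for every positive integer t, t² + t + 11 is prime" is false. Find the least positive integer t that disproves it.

We need the least positive integer t for which t² + t + 11 is not prime.
The first 9 eligible values, up to t = 9, all satisfy the conclusion.
t = 10: t² + t + 11 = 121 = 11 × 11, composite.

t = 10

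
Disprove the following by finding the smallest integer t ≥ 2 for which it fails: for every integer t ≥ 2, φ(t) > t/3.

t = 6

A counterexample is any integer t ≥ 2 such that the claim fails; we check each in order.
The first 4 eligible values, up to t = 5, all satisfy the conclusion.
t = 6: φ(6) = 2 and 6/3 = 2, so φ(6) ≤ 6/3.
So t = 6 is the smallest counterexample.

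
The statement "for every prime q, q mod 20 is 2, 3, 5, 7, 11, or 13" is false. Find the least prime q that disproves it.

For q = 2, 3, 5, 7, 11, 13 the conclusion holds.
q = 17: 17 mod 20 = 17 — not in {2, 3, 5, 7, 11, 13}.
Hence q = 17 is a counterexample.

q = 17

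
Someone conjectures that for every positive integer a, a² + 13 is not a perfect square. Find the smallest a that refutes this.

a = 6

Check each positive integer a in order until a² + 13 is a perfect square.
a = 1: 1² + 13 = 14, not a perfect square.
a = 2: 2² + 13 = 17, not a perfect square.
a = 3: 3² + 13 = 22, not a perfect square.
a = 4: 4² + 13 = 29, not a perfect square.
a = 5: 5² + 13 = 38, not a perfect square.
a = 6: 6² + 13 = 49 = 7², a perfect square.
So a = 6 is the smallest counterexample.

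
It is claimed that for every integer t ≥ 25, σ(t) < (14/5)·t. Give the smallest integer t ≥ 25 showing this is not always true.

A counterexample is any integer t ≥ 25 such that the claim fails; we check each in order.
The first 35 eligible values, up to t = 59, all satisfy the conclusion.
t = 60: σ(60) = 168; 168 ≥ 168.
Hence t = 60 is a counterexample.

t = 60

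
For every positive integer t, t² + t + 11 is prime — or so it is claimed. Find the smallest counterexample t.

t = 10

A counterexample is any positive integer t such that t² + t + 11 is not prime; we check each in order.
For t = 1, 2, 3, 4, 5, 6, 7, 8, 9 the conclusion holds.
t = 10: t² + t + 11 = 121 = 11 × 11, composite.
So t = 10 is the smallest counterexample.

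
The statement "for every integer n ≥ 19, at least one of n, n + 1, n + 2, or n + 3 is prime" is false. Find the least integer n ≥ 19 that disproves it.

A counterexample is any integer n ≥ 19 such that n, n + 1, n + 2, n + 3 are all composite; we check each in order.
n = 19: 19 is prime.
n = 20: 23 is prime.
n = 21: 23 is prime.
n = 22: 23 is prime.
n = 23: 23 is prime.
n = 24: 24 = 2 × 12; 25 = 5 × 5; 26 = 2 × 13; 27 = 3 × 9 — all composite.

n = 24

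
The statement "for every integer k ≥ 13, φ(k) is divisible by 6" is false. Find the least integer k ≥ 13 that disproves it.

We need the least integer k ≥ 13 for which φ(k) is not divisible by 6.
k = 13: φ(13) = 12; 12 mod 6 = 0.
k = 14: φ(14) = 6; 6 mod 6 = 0.
k = 15: φ(15) = 8; 8 mod 6 = 2.

k = 15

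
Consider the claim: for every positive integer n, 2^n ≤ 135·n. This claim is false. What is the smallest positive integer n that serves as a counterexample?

n = 11

A counterexample is any positive integer n such that 2^n > 135·n; we check each in order.
For n = 1, 2, 3, 4, 5, 6, 7, 8, 9, 10 the conclusion holds.
n = 11: 2^n = 2048 and 135·n = 1485, so 2048 > 1485.
Hence n = 11 is a counterexample.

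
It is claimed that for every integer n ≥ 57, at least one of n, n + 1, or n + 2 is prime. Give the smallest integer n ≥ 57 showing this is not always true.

A counterexample is any integer n ≥ 57 such that n, n + 1, n + 2 are all composite; we check each in order.
n = 57: 59 is prime.
n = 58: 59 is prime.
n = 59: 59 is prime.
n = 60: 61 is prime.
n = 61: 61 is prime.
n = 62: 62 = 2 × 31; 63 = 3 × 21; 64 = 2 × 32 — all composite.
So n = 62 is the smallest counterexample.

n = 62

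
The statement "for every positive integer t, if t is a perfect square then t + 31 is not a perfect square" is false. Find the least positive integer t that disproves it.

We need the least positive integer t for which t is a perfect square but t + 31 is a perfect square.
The first 14 eligible values, up to t = 196, all satisfy the conclusion.
t = 225: 225 = 15² and 225 + 31 = 256 = 16².
Thus t = 225 disproves the claim, and no smaller t works.

t = 225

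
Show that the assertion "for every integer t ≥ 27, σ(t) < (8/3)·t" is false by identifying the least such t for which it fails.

t = 60

For t = 27, 28, 29, 30, …, 57, 58, 59 the conclusion holds.
t = 60: σ(60) = 168; 168 ≥ 160.
Thus t = 60 disproves the claim, and no smaller t works.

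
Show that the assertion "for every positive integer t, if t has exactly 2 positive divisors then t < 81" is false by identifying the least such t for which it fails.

t = 83

For t = 2, 3, 5, 7, …, 71, 73, 79 the conclusion holds.
t = 83: τ(83) = 2; 83 ≥ 81.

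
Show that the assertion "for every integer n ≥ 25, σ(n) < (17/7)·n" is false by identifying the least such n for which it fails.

Check each integer n ≥ 25 in order until the claim fails.
The first 11 eligible values, up to n = 35, all satisfy the conclusion.
n = 36: σ(36) = 91; 91 ≥ 612/7.
So n = 36 is the smallest counterexample.

n = 36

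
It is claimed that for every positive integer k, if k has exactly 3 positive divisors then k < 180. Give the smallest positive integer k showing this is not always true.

Check each positive integer k in order until k has exactly 3 positive divisors but the claim fails.
k = 4: τ(4) = 3; 4 < 180.
k = 9: τ(9) = 3; 9 < 180.
k = 25: τ(25) = 3; 25 < 180.
k = 49: τ(49) = 3; 49 < 180.
k = 121: τ(121) = 3; 121 < 180.
k = 169: τ(169) = 3; 169 < 180.
k = 289: τ(289) = 3; 289 ≥ 180.

k = 289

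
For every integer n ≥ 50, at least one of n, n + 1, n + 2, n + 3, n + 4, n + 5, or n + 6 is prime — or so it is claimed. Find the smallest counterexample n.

n = 90

The first 40 eligible values, up to n = 89, all satisfy the conclusion.
n = 90: 90 = 2 × 45; 91 = 7 × 13; 92 = 2 × 46; 93 = 3 × 31; 94 = 2 × 47; 95 = 5 × 19; 96 = 2 × 48 — all composite.
So n = 90 is the smallest counterexample.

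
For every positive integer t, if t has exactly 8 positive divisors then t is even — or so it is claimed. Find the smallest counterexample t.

For t = 24, 30, 40, 42, …, 88, 102, 104 the conclusion holds.
t = 105: divisors of 105: 1, 3, 5, 7, 15, 21, 35, 105; 105 is odd.
So t = 105 is the smallest counterexample.

t = 105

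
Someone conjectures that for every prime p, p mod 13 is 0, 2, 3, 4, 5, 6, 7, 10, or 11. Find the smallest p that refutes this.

A counterexample is any prime p such that the claim fails; we check each in order.
For p = 2, 3, 5, 7, …, 37, 41, 43 the conclusion holds.
p = 47: 47 mod 13 = 8 — not in {0, 2, 3, 4, 5, 6, 7, 10, 11}.
Thus p = 47 disproves the claim, and no smaller p works.

p = 47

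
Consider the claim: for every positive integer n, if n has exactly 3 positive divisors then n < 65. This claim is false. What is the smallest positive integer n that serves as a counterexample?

n = 4: τ(4) = 3; 4 < 65.
n = 9: τ(9) = 3; 9 < 65.
n = 25: τ(25) = 3; 25 < 65.
n = 49: τ(49) = 3; 49 < 65.
n = 121: τ(121) = 3; 121 ≥ 65.

n = 121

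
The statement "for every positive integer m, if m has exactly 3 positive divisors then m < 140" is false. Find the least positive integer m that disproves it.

m = 169

A counterexample is any positive integer m such that m has exactly 3 positive divisors but the claim fails; we check each in order.
For m = 4, 9, 25, 49, 121 the conclusion holds.
m = 169: τ(169) = 3; 169 ≥ 140.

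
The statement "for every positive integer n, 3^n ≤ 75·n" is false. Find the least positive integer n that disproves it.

We need the least positive integer n for which 3^n > 75·n.
For n = 1, 2, 3, 4, 5 the conclusion holds.
n = 6: 3^n = 729 and 75·n = 450, so 729 > 450.
Hence n = 6 is a counterexample.

n = 6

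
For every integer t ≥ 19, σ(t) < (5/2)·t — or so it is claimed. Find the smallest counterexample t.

We need the least integer t ≥ 19 for which the claim fails.
t = 19: σ(19) = 20; 20 < 95/2.
t = 20: σ(20) = 42; 42 < 50.
t = 21: σ(21) = 32; 32 < 105/2.
t = 22: σ(22) = 36; 36 < 55.
t = 23: σ(23) = 24; 24 < 115/2.
t = 24: σ(24) = 60; 60 ≥ 60.

t = 24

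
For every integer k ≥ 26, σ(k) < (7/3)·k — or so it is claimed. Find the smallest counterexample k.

k = 26: σ(26) = 42; 42 < 182/3.
k = 27: σ(27) = 40; 40 < 63.
k = 28: σ(28) = 56; 56 < 196/3.
k = 29: σ(29) = 30; 30 < 203/3.
k = 30: σ(30) = 72; 72 ≥ 70.

k = 30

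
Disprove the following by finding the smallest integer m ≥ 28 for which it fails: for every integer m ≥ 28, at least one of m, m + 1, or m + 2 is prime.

Check each integer m ≥ 28 in order until m, m + 1, m + 2 are all composite.
The first 4 eligible values, up to m = 31, all satisfy the conclusion.
m = 32: 32 = 2 × 16; 33 = 3 × 11; 34 = 2 × 17 — all composite.
Hence m = 32 is a counterexample.

m = 32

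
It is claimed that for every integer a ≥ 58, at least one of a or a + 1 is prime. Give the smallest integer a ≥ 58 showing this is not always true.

Check each integer a ≥ 58 in order until a, a + 1 are both composite.
For a = 58, 59, 60, 61 the conclusion holds.
a = 62: 62 = 2 × 31; 63 = 3 × 21 — both composite.

a = 62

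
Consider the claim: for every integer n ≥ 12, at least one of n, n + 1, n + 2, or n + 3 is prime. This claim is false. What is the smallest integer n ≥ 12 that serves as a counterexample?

n = 24

Check each integer n ≥ 12 in order until n, n + 1, n + 2, n + 3 are all composite.
The first 12 eligible values, up to n = 23, all satisfy the conclusion.
n = 24: 24 = 2 × 12; 25 = 5 × 5; 26 = 2 × 13; 27 = 3 × 9 — all composite.
Thus n = 24 disproves the claim, and no smaller n works.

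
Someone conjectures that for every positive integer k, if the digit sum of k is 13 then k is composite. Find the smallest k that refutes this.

k = 67

A counterexample is any positive integer k such that the digit sum of k is 13 but k is prime; we check each in order.
For k = 49, 58 the conclusion holds.
k = 67: digit sum 13; 67 is prime, not composite.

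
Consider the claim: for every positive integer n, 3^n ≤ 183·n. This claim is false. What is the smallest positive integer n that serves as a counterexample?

n = 7

The first 6 eligible values, up to n = 6, all satisfy the conclusion.
n = 7: 3^n = 2187 and 183·n = 1281, so 2187 > 1281.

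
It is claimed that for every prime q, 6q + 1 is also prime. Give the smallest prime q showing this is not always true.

For q = 2, 3, 5, 7, 11, 13, 17 the conclusion holds.
q = 19: 6q + 1 = 115 = 5 × 23, not prime.
So q = 19 is the smallest counterexample.

q = 19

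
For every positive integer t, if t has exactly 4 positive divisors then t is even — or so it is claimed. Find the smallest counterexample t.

t = 15

Check each positive integer t in order until t has exactly 4 positive divisors but t is odd.
The first 4 eligible values, up to t = 14, all satisfy the conclusion.
t = 15: divisors of 15: 1, 3, 5, 15; 15 is odd.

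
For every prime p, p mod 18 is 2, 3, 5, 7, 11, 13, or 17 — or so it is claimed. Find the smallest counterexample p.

p = 19

The first 7 eligible values, up to p = 17, all satisfy the conclusion.
p = 19: 19 mod 18 = 1 — not in {2, 3, 5, 7, 11, 13, 17}.
Thus p = 19 disproves the claim, and no smaller p works.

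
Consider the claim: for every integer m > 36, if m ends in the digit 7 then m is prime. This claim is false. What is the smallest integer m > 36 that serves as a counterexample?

m = 57

A counterexample is any integer m > 36 such that m ends in the digit 7 but m is not prime; we check each in order.
For m = 37, 47 the conclusion holds.
m = 57: 57 ends in 7; 57 = 3 × 19, composite.
So m = 57 is the smallest counterexample.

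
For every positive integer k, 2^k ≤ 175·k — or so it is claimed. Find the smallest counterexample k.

Check each positive integer k in order until 2^k > 175·k.
The first 10 eligible values, up to k = 10, all satisfy the conclusion.
k = 11: 2^k = 2048 and 175·k = 1925, so 2048 > 1925.
Hence k = 11 is a counterexample.

k = 11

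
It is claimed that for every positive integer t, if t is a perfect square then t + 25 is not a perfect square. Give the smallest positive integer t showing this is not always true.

t = 144

Check each positive integer t in order until t is a perfect square but t + 25 is a perfect square.
For t = 1, 4, 9, 16, …, 81, 100, 121 the conclusion holds.
t = 144: 144 = 12² and 144 + 25 = 169 = 13².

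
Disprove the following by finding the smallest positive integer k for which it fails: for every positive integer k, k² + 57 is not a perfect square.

A counterexample is any positive integer k such that k² + 57 is a perfect square; we check each in order.
For k = 1, 2, 3, 4, 5, 6, 7 the conclusion holds.
k = 8: 8² + 57 = 121 = 11², a perfect square.

k = 8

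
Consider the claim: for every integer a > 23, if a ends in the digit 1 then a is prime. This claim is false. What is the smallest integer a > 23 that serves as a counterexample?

a = 51

We need the least integer a > 23 for which a ends in the digit 1 but a is not prime.
For a = 31, 41 the conclusion holds.
a = 51: 51 ends in 1; 51 = 3 × 17, composite.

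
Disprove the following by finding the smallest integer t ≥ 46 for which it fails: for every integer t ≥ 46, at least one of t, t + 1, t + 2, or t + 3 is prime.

t = 48

Check each integer t ≥ 46 in order until t, t + 1, t + 2, t + 3 are all composite.
t = 46: 47 is prime.
t = 47: 47 is prime.
t = 48: 48 = 2 × 24; 49 = 7 × 7; 50 = 2 × 25; 51 = 3 × 17 — all composite.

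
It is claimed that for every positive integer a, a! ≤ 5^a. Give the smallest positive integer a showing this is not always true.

A counterexample is any positive integer a such that a! > 5^a; we check each in order.
The first 11 eligible values, up to a = 11, all satisfy the conclusion.
a = 12: a! = 479001600 and 5^a = 244140625, so 479001600 > 244140625.
So a = 12 is the smallest counterexample.

a = 12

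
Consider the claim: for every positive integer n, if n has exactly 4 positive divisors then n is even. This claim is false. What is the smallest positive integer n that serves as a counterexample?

n = 15

The first 4 eligible values, up to n = 14, all satisfy the conclusion.
n = 15: divisors of 15: 1, 3, 5, 15; 15 is odd.
Thus n = 15 disproves the claim, and no smaller n works.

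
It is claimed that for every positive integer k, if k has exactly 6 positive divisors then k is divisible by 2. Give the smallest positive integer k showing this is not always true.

We need the least positive integer k for which k has exactly 6 positive divisors but k is not divisible by 2.
The first 6 eligible values, up to k = 44, all satisfy the conclusion.
k = 45: τ(45) = 6; 45 mod 2 = 1.

k = 45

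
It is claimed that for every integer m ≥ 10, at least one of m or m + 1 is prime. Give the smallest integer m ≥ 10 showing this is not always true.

For m = 10, 11, 12, 13 the conclusion holds.
m = 14: 14 = 2 × 7; 15 = 3 × 5 — both composite.
Hence m = 14 is a counterexample.

m = 14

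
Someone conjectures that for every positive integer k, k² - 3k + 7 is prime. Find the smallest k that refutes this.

k = 6

k = 1: k² - 3k + 7 = 5, prime.
k = 2: k² - 3k + 7 = 5, prime.
k = 3: k² - 3k + 7 = 7, prime.
k = 4: k² - 3k + 7 = 11, prime.
k = 5: k² - 3k + 7 = 17, prime.
k = 6: k² - 3k + 7 = 25 = 5 × 5, composite.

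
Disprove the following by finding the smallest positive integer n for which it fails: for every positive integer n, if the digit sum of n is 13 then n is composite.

n = 49: digit sum 13; 49 is composite.
n = 58: digit sum 13; 58 is composite.
n = 67: digit sum 13; 67 is prime, not composite.

n = 67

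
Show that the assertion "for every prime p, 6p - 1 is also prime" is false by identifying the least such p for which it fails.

The first 4 eligible values, up to p = 7, all satisfy the conclusion.
p = 11: 6p - 1 = 65 = 5 × 13, not prime.
Hence p = 11 is a counterexample.

p = 11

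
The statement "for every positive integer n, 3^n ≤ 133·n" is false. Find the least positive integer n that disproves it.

For n = 1, 2, 3, 4, 5, 6 the conclusion holds.
n = 7: 3^n = 2187 and 133·n = 931, so 2187 > 931.
Hence n = 7 is a counterexample.

n = 7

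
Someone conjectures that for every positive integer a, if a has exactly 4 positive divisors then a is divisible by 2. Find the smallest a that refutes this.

a = 15

The first 4 eligible values, up to a = 14, all satisfy the conclusion.
a = 15: τ(15) = 4; 15 mod 2 = 1.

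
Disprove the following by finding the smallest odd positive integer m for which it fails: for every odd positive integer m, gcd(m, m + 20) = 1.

m = 5

For m = 1, 3 the conclusion holds.
m = 5: gcd(5, 25) = 5.
Hence m = 5 is a counterexample.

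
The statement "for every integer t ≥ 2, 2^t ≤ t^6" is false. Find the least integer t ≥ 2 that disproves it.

t = 30

We need the least integer t ≥ 2 for which 2^t > t^6.
For t = 2, 3, 4, 5, …, 27, 28, 29 the conclusion holds.
t = 30: 2^t = 1073741824 and t^6 = 729000000, so 1073741824 > 729000000.
So t = 30 is the smallest counterexample.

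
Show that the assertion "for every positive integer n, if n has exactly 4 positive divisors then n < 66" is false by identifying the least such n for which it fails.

n = 69

We need the least positive integer n for which n has exactly 4 positive divisors but the claim fails.
The first 21 eligible values, up to n = 65, all satisfy the conclusion.
n = 69: τ(69) = 4; 69 ≥ 66.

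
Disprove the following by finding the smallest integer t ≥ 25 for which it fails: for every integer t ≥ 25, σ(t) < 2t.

A counterexample is any integer t ≥ 25 such that the claim fails; we check each in order.
For t = 25, 26, 27 the conclusion holds.
t = 28: σ(28) = 56; 56 ≥ 56.
Hence t = 28 is a counterexample.

t = 28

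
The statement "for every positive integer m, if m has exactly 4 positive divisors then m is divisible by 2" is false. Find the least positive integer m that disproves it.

m = 15

The first 4 eligible values, up to m = 14, all satisfy the conclusion.
m = 15: τ(15) = 4; 15 mod 2 = 1.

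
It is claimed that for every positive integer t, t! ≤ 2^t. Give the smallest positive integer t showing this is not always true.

t = 4

t = 1: t! = 1 and 2^t = 2, so 1 ≤ 2.
t = 2: t! = 2 and 2^t = 4, so 2 ≤ 4.
t = 3: t! = 6 and 2^t = 8, so 6 ≤ 8.
t = 4: t! = 24 and 2^t = 16, so 24 > 16.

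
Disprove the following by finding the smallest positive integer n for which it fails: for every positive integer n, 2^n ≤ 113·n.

n = 11

A counterexample is any positive integer n such that 2^n > 113·n; we check each in order.
For n = 1, 2, 3, 4, 5, 6, 7, 8, 9, 10 the conclusion holds.
n = 11: 2^n = 2048 and 113·n = 1243, so 2048 > 1243.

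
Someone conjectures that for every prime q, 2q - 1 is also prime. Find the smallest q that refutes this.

q = 5

For q = 2, 3 the conclusion holds.
q = 5: 2q - 1 = 9 = 3 × 3, not prime.
Hence q = 5 is a counterexample.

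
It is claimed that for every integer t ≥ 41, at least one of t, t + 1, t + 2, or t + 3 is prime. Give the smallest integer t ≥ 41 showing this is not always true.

t = 41: 41 is prime.
t = 42: 43 is prime.
t = 43: 43 is prime.
t = 44: 47 is prime.
t = 45: 47 is prime.
t = 46: 47 is prime.
t = 47: 47 is prime.
t = 48: 48 = 2 × 24; 49 = 7 × 7; 50 = 2 × 25; 51 = 3 × 17 — all composite.
Thus t = 48 disproves the claim, and no smaller t works.

t = 48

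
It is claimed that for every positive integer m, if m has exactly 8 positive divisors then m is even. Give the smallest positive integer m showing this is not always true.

m = 105

For m = 24, 30, 40, 42, …, 88, 102, 104 the conclusion holds.
m = 105: divisors of 105: 1, 3, 5, 7, 15, 21, 35, 105; 105 is odd.
So m = 105 is the smallest counterexample.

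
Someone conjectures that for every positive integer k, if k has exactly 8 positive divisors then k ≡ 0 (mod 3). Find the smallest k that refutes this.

Check each positive integer k in order until k has exactly 8 positive divisors but the claim fails.
For k = 24, 30 the conclusion holds.
k = 40: τ(40) = 8; 40 ≡ 1 (mod 3).
So k = 40 is the smallest counterexample.

k = 40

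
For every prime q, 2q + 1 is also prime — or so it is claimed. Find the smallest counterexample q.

Check each prime q in order until 2q + 1 is not prime.
q = 2: 2q + 1 = 5, prime.
q = 3: 2q + 1 = 7, prime.
q = 5: 2q + 1 = 11, prime.
q = 7: 2q + 1 = 15 = 3 × 5, not prime.

q = 7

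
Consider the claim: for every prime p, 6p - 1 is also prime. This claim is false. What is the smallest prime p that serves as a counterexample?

p = 11

We need the least prime p for which 6p - 1 is not prime.
The first 4 eligible values, up to p = 7, all satisfy the conclusion.
p = 11: 6p - 1 = 65 = 5 × 13, not prime.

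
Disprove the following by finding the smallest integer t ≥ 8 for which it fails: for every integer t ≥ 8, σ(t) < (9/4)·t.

The first 4 eligible values, up to t = 11, all satisfy the conclusion.
t = 12: σ(12) = 28; 28 ≥ 27.
Thus t = 12 disproves the claim, and no smaller t works.

t = 12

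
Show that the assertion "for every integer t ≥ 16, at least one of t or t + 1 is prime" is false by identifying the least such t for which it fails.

t = 20

The first 4 eligible values, up to t = 19, all satisfy the conclusion.
t = 20: 20 = 2 × 10; 21 = 3 × 7 — both composite.
Thus t = 20 disproves the claim, and no smaller t works.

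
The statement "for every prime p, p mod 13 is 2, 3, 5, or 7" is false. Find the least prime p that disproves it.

A counterexample is any prime p such that the claim fails; we check each in order.
For p = 2, 3, 5, 7 the conclusion holds.
p = 11: 11 mod 13 = 11 — not in {2, 3, 5, 7}.
So p = 11 is the smallest counterexample.

p = 11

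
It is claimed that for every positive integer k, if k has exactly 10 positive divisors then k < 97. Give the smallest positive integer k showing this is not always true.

k = 48: τ(48) = 10; 48 < 97.
k = 80: τ(80) = 10; 80 < 97.
k = 112: τ(112) = 10; 112 ≥ 97.
Hence k = 112 is a counterexample.

k = 112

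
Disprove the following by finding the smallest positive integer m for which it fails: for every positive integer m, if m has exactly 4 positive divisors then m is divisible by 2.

We need the least positive integer m for which m has exactly 4 positive divisors but m is not divisible by 2.
m = 6: τ(6) = 4; 6 mod 2 = 0.
m = 8: τ(8) = 4; 8 mod 2 = 0.
m = 10: τ(10) = 4; 10 mod 2 = 0.
m = 14: τ(14) = 4; 14 mod 2 = 0.
m = 15: τ(15) = 4; 15 mod 2 = 1.

m = 15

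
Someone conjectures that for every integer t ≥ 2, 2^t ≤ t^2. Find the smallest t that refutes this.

Check each integer t ≥ 2 in order until 2^t > t^2.
For t = 2, 3, 4 the conclusion holds.
t = 5: 2^t = 32 and t^2 = 25, so 32 > 25.

t = 5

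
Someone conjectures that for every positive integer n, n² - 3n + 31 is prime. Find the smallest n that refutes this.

n = 4

Check each positive integer n in order until n² - 3n + 31 is not prime.
For n = 1, 2, 3 the conclusion holds.
n = 4: n² - 3n + 31 = 35 = 5 × 7, composite.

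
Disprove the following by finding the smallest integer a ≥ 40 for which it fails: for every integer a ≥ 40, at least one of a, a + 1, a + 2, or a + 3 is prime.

a = 48

a = 40: 41 is prime.
a = 41: 41 is prime.
a = 42: 43 is prime.
a = 43: 43 is prime.
a = 44: 47 is prime.
a = 45: 47 is prime.
a = 46: 47 is prime.
a = 47: 47 is prime.
a = 48: 48 = 2 × 24; 49 = 7 × 7; 50 = 2 × 25; 51 = 3 × 17 — all composite.
Thus a = 48 disproves the claim, and no smaller a works.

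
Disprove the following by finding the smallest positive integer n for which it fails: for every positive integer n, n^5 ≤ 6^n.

Check each positive integer n in order until n^5 > 6^n.
n = 1: n^5 = 1 and 6^n = 6, so 1 ≤ 6.
n = 2: n^5 = 32 and 6^n = 36, so 32 ≤ 36.
n = 3: n^5 = 243 and 6^n = 216, so 243 > 216.

n = 3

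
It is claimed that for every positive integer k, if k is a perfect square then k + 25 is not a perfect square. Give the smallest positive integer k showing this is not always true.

Check each positive integer k in order until k is a perfect square but k + 25 is a perfect square.
The first 11 eligible values, up to k = 121, all satisfy the conclusion.
k = 144: 144 = 12² and 144 + 25 = 169 = 13².

k = 144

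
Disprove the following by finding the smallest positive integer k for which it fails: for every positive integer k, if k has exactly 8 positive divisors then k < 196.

We need the least positive integer k for which k has exactly 8 positive divisors but the claim fails.
For k = 24, 30, 40, 42, …, 189, 190, 195 the conclusion holds.
k = 222: τ(222) = 8; 222 ≥ 196.

k = 222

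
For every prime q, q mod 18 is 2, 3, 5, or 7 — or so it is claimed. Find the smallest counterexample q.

q = 2: 2 mod 18 = 2.
q = 3: 3 mod 18 = 3.
q = 5: 5 mod 18 = 5.
q = 7: 7 mod 18 = 7.
q = 11: 11 mod 18 = 11 — not in {2, 3, 5, 7}.

q = 11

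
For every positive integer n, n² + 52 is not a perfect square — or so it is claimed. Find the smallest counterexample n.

n = 12

We need the least positive integer n for which n² + 52 is a perfect square.
The first 11 eligible values, up to n = 11, all satisfy the conclusion.
n = 12: 12² + 52 = 196 = 14², a perfect square.
So n = 12 is the smallest counterexample.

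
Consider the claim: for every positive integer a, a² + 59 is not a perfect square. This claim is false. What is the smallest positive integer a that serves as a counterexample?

a = 29

Check each positive integer a in order until a² + 59 is a perfect square.
The first 28 eligible values, up to a = 28, all satisfy the conclusion.
a = 29: 29² + 59 = 900 = 30², a perfect square.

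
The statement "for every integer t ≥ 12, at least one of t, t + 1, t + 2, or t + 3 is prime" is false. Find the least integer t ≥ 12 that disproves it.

The first 12 eligible values, up to t = 23, all satisfy the conclusion.
t = 24: 24 = 2 × 12; 25 = 5 × 5; 26 = 2 × 13; 27 = 3 × 9 — all composite.

t = 24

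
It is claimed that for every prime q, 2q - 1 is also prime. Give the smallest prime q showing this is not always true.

Check each prime q in order until 2q - 1 is not prime.
For q = 2, 3 the conclusion holds.
q = 5: 2q - 1 = 9 = 3 × 3, not prime.

q = 5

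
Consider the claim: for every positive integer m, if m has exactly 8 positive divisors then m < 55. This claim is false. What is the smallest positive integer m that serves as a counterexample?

We need the least positive integer m for which m has exactly 8 positive divisors but the claim fails.
For m = 24, 30, 40, 42, 54 the conclusion holds.
m = 56: τ(56) = 8; 56 ≥ 55.

m = 56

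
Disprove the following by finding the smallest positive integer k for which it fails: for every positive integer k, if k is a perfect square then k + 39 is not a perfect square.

k = 25

Check each positive integer k in order until k is a perfect square but k + 39 is a perfect square.
For k = 1, 4, 9, 16 the conclusion holds.
k = 25: 25 = 5² and 25 + 39 = 64 = 8².
Thus k = 25 disproves the claim, and no smaller k works.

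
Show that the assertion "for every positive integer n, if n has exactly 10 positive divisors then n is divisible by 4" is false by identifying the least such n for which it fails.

Check each positive integer n in order until n has exactly 10 positive divisors but n is not divisible by 4.
n = 48: τ(48) = 10; 48 mod 4 = 0.
n = 80: τ(80) = 10; 80 mod 4 = 0.
n = 112: τ(112) = 10; 112 mod 4 = 0.
n = 162: τ(162) = 10; 162 mod 4 = 2.
Hence n = 162 is a counterexample.

n = 162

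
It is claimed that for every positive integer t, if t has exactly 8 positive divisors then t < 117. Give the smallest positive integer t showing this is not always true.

t = 128

For t = 24, 30, 40, 42, …, 105, 110, 114 the conclusion holds.
t = 128: τ(128) = 8; 128 ≥ 117.
So t = 128 is the smallest counterexample.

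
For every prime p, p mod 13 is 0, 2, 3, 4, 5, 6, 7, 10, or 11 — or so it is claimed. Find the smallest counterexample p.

p = 47

Check each prime p in order until the claim fails.
For p = 2, 3, 5, 7, …, 37, 41, 43 the conclusion holds.
p = 47: 47 mod 13 = 8 — not in {0, 2, 3, 4, 5, 6, 7, 10, 11}.
Hence p = 47 is a counterexample.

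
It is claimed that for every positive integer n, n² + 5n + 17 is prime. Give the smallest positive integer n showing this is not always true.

Check each positive integer n in order until n² + 5n + 17 is not prime.
The first 7 eligible values, up to n = 7, all satisfy the conclusion.
n = 8: n² + 5n + 17 = 121 = 11 × 11, composite.

n = 8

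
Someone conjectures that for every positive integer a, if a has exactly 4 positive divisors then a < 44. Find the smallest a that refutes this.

Check each positive integer a in order until a has exactly 4 positive divisors but the claim fails.
The first 14 eligible values, up to a = 39, all satisfy the conclusion.
a = 46: τ(46) = 4; 46 ≥ 44.
So a = 46 is the smallest counterexample.

a = 46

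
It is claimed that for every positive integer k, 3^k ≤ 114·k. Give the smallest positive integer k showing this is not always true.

k = 6

A counterexample is any positive integer k such that 3^k > 114·k; we check each in order.
k = 1: 3^k = 3 and 114·k = 114, so 3 ≤ 114.
k = 2: 3^k = 9 and 114·k = 228, so 9 ≤ 228.
k = 3: 3^k = 27 and 114·k = 342, so 27 ≤ 342.
k = 4: 3^k = 81 and 114·k = 456, so 81 ≤ 456.
k = 5: 3^k = 243 and 114·k = 570, so 243 ≤ 570.
k = 6: 3^k = 729 and 114·k = 684, so 729 > 684.
Hence k = 6 is a counterexample.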